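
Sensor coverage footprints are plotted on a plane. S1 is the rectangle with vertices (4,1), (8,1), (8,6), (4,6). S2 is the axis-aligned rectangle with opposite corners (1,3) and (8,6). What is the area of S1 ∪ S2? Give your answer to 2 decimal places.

By inclusion–exclusion:
Individual areas: |S1| = 20, |S2| = 21.
|S1∩S2|: x∈[4,8], y∈[3,6] → 4·3 = 12.
|S1 ∪ S2| = 41 − 12 = 29.00.

29.00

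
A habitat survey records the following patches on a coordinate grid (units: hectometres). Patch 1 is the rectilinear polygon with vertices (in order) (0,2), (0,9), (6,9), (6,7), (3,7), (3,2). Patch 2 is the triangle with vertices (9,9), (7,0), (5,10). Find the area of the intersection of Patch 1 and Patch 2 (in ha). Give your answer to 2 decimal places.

The intersection is the polygon with vertices (6,9), (6,7), (5.6,7), (5.2,9).
By the shoelace formula its area is 1.20.

1.20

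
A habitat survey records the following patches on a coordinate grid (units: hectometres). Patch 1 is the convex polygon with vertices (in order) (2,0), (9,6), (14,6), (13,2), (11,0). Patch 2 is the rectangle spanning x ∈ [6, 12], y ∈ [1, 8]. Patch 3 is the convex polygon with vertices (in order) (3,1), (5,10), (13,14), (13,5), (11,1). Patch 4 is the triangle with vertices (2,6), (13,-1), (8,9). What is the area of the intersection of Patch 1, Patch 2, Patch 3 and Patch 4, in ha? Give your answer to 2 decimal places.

The intersection is the polygon with vertices (11,1), (9.857,1), (6.017,3.443), (9,6), (9.5,6), (11.5,2).
By the shoelace formula its area is 14.66.

14.66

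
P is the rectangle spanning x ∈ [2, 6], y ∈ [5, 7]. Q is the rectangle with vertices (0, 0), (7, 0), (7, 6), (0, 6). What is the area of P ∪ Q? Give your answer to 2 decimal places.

By inclusion–exclusion:
Individual areas: |P| = 8, |Q| = 42.
|P∩Q|: x∈[2,6], y∈[5,6] → 4·1 = 4.
|P ∪ Q| = 50 − 4 = 46.00.

46.00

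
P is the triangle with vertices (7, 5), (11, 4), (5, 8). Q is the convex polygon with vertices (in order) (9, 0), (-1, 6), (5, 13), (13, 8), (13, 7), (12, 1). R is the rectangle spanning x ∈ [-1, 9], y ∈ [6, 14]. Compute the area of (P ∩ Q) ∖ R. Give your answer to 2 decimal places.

3.33

|P ∩ Q| = 5.
|(P ∩ Q) ∩ R| = 1.6667.
|(P ∩ Q) ∖ R| = 5 − 1.6667 = 3.33.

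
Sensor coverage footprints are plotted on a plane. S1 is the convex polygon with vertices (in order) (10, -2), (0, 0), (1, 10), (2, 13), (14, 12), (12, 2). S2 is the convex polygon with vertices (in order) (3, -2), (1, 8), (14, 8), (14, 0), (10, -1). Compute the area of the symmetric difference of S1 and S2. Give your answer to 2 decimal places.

|S1| = 162.5, |S2| = 110.5, |S1∩S2| = 92.7518.
|S1 △ S2| = |S1| + |S2| − 2·|S1∩S2| = 162.5 + 110.5 − 185.5036 = 87.50.

87.50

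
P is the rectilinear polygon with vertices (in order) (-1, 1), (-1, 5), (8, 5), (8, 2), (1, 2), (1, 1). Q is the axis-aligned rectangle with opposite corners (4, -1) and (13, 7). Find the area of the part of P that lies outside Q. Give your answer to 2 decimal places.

|P| = 29, |P∩Q| = 12.
|P ∖ Q| = |P| − |P∩Q| = 29 − 12 = 17.00.

17.00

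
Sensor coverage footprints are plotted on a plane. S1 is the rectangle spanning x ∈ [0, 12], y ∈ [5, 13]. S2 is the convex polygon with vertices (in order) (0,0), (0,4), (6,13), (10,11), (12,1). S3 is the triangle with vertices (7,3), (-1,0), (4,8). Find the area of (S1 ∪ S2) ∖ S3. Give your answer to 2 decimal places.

|S1 ∪ S2| = 148.0667.
|(S1 ∪ S2) ∩ S3| = 23.8875.
|(S1 ∪ S2) ∖ S3| = 148.0667 − 23.8875 = 124.18.

124.18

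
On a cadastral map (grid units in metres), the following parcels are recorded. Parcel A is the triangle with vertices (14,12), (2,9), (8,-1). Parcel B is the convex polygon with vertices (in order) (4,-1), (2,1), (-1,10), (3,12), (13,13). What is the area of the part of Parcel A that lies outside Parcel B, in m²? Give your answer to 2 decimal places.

29.84

|Parcel A| = 69, |Parcel A∩Parcel B| = 39.1602.
|Parcel A ∖ Parcel B| = |Parcel A| − |Parcel A∩Parcel B| = 69 − 39.1602 = 29.84.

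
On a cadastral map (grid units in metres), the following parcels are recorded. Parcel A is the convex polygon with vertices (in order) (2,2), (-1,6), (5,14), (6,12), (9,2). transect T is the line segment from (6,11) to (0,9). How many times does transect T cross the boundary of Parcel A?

1

The segment meets the boundary at (1.667,9.556).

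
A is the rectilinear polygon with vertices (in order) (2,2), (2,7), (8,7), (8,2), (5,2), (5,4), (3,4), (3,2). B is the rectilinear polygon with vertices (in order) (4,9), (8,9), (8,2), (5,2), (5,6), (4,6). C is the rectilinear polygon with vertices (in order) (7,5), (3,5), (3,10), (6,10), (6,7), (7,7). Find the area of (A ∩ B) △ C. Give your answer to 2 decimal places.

23.00

|A ∩ B| = 16.
|(A ∩ B) ∩ C| = 5.
|(A ∩ B) △ C| = 16 + 17 − 10 = 23.00.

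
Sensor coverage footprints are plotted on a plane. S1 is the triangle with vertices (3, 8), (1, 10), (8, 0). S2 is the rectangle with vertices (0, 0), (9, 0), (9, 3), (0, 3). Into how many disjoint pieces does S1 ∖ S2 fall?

S1 ∖ S2 is a single connected region.

1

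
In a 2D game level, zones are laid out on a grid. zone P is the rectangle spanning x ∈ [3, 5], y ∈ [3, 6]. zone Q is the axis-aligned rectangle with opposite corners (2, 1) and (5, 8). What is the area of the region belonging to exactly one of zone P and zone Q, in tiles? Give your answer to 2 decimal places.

|zone P∩zone Q|: x∈[3,5], y∈[3,6] → 2·3 = 6.
|zone P △ zone Q| = |zone P| + |zone Q| − 2·|zone P∩zone Q| = 6 + 21 − 12 = 15.00.

15.00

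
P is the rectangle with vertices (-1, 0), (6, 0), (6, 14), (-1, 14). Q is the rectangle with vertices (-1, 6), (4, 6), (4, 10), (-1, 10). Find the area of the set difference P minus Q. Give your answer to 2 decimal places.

78.00

|P∩Q|: x∈[-1,4], y∈[6,10] → 5·4 = 20.
|P| = 98.
|P ∖ Q| = |P| − |P∩Q| = 98 − 20 = 78.00.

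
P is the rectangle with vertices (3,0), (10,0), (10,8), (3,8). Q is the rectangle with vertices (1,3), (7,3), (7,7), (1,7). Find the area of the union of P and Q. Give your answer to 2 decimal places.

By inclusion–exclusion:
Individual areas: |P| = 56, |Q| = 24.
|P∩Q|: x∈[3,7], y∈[3,7] → 4·4 = 16.
|P ∪ Q| = 80 − 16 = 64.00.

64.00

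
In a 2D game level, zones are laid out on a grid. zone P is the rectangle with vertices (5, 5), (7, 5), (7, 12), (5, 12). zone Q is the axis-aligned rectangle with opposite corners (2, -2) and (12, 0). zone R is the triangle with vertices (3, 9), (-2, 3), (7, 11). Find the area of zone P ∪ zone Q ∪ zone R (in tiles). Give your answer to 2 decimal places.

By inclusion–exclusion:
Individual areas: |zone P| = 14, |zone Q| = 20, |zone R| = 7.
|zone P∩zone Q| = 0 (no overlap).
|zone P∩zone R| = 0.7778.
|zone Q∩zone R| = 0.
|zone P∩zone Q∩zone R| = 0.
|zone P ∪ zone Q ∪ zone R| = 41 − 0.7778 + 0 = 40.22.

40.22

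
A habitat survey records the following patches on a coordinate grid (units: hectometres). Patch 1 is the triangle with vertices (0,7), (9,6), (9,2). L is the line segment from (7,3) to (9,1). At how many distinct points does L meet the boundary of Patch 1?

0

The segment lies entirely outside Patch 1 and never meets its boundary.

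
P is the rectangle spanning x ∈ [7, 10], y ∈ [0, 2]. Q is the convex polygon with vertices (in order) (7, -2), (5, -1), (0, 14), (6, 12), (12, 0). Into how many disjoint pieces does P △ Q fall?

P △ Q is a single connected region.

1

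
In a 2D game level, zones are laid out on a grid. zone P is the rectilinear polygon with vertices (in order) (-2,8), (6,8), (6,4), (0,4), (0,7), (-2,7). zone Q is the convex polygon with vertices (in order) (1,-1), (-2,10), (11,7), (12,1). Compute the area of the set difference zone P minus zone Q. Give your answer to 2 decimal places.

|zone P| = 26, |zone P∩zone Q| = 25.3182.
|zone P ∖ zone Q| = |zone P| − |zone P∩zone Q| = 26 − 25.3182 = 0.68.

0.68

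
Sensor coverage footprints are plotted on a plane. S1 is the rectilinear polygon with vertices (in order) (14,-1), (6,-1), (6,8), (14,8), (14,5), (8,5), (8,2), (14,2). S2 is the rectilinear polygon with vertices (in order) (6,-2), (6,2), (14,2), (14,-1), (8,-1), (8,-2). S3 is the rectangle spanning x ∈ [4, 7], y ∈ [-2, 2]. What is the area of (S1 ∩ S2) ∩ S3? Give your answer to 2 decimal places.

The region (S1 ∩ S2) ∩ S3 is the polygon with vertices (6,-1), (6,2), (7,2), (7,-1).
By the shoelace formula its area is 3.00.

3.00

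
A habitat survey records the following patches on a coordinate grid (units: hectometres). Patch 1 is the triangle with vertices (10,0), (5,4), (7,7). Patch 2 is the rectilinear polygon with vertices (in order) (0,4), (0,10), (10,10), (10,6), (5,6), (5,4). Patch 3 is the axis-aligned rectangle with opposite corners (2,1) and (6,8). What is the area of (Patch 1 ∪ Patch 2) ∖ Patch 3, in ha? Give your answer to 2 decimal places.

45.80

|Patch 1 ∪ Patch 2| = 60.9524.
|(Patch 1 ∪ Patch 2) ∩ Patch 3| = 15.15.
|(Patch 1 ∪ Patch 2) ∖ Patch 3| = 60.9524 − 15.15 = 45.80.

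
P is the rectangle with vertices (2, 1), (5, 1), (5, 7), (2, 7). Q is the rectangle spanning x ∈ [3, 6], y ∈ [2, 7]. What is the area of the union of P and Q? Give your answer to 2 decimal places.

23.00

By inclusion–exclusion:
Individual areas: |P| = 18, |Q| = 15.
|P∩Q|: x∈[3,5], y∈[2,7] → 2·5 = 10.
|P ∪ Q| = 33 − 10 = 23.00.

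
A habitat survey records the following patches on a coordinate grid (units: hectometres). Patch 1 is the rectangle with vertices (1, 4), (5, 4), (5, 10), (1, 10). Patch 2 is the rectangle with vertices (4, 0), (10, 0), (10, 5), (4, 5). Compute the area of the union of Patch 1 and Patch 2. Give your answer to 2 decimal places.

53.00

By inclusion–exclusion:
Individual areas: |Patch 1| = 24, |Patch 2| = 30.
|Patch 1∩Patch 2|: x∈[4,5], y∈[4,5] → 1·1 = 1.
|Patch 1 ∪ Patch 2| = 54 − 1 = 53.00.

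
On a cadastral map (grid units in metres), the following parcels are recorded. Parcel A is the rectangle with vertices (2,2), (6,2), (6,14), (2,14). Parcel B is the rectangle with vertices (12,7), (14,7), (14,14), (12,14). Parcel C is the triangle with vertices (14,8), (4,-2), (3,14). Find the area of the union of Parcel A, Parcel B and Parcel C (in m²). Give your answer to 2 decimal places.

115.36

By inclusion–exclusion:
Individual areas: |Parcel A| = 48, |Parcel B| = 14, |Parcel C| = 85.
|Parcel A∩Parcel B| = 0 (no overlap).
|Parcel A∩Parcel C| = 29.0455.
|Parcel B∩Parcel C| = 2.5909.
|Parcel A∩Parcel B∩Parcel C| = 0.
|Parcel A ∪ Parcel B ∪ Parcel C| = 147 − 31.6364 + 0 = 115.36.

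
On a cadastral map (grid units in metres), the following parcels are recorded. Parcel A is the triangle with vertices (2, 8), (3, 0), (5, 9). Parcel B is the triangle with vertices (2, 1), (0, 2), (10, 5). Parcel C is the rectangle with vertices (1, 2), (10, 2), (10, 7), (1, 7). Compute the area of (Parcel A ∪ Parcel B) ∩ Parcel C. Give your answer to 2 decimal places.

The region (Parcel A ∪ Parcel B) ∩ Parcel C is the polygon with vertices (3.691,3.107), (10,5), (4,2), (1,2), (1,2.3), (2.651,2.795), (2.125,7), (4.556,7).
By the shoelace formula its area is 12.85.

12.85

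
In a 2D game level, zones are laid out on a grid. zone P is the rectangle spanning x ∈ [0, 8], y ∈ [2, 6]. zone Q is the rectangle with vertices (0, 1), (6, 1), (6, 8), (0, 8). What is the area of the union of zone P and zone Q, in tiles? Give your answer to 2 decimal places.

By inclusion–exclusion:
Individual areas: |zone P| = 32, |zone Q| = 42.
|zone P∩zone Q|: x∈[0,6], y∈[2,6] → 6·4 = 24.
|zone P ∪ zone Q| = 74 − 24 = 50.00.

50.00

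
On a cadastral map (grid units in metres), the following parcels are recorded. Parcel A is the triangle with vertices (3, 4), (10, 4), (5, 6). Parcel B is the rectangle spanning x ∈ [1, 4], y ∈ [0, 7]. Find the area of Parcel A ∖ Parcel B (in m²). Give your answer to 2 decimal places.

|Parcel A| = 7, |Parcel A∩Parcel B| = 0.5.
|Parcel A ∖ Parcel B| = |Parcel A| − |Parcel A∩Parcel B| = 7 − 0.5 = 6.50.

6.50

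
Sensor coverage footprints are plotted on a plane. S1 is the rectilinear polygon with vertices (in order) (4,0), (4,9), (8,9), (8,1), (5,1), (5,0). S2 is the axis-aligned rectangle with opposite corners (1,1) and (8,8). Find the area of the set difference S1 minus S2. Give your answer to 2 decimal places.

|S1| = 33, |S1∩S2| = 28.
|S1 ∖ S2| = |S1| − |S1∩S2| = 33 − 28 = 5.00.

5.00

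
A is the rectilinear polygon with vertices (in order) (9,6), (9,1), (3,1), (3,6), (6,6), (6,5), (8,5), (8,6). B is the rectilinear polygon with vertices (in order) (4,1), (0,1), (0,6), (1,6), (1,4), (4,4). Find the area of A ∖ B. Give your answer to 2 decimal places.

|A| = 28, |A∩B| = 3.
|A ∖ B| = |A| − |A∩B| = 28 − 3 = 25.00.

25.00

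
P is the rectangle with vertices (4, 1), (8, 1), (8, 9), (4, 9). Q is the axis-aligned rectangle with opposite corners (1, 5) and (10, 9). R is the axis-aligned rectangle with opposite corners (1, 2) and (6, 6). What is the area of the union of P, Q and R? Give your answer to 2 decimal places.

61.00

By inclusion–exclusion:
Individual areas: |P| = 32, |Q| = 36, |R| = 20.
|P∩Q|: x∈[4,8], y∈[5,9] → 4·4 = 16.
|P∩R|: x∈[4,6], y∈[2,6] → 2·4 = 8.
|Q∩R|: x∈[1,6], y∈[5,6] → 5·1 = 5.
|P∩Q∩R| = 2.
|P ∪ Q ∪ R| = 88 − 29 + 2 = 61.00.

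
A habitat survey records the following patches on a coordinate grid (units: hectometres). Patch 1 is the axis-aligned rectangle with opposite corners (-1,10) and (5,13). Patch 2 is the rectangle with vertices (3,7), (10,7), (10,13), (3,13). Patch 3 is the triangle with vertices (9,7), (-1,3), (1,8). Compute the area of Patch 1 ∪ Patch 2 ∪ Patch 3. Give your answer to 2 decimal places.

By inclusion–exclusion:
Individual areas: |Patch 1| = 18, |Patch 2| = 42, |Patch 3| = 21.
|Patch 1∩Patch 2|: x∈[3,5], y∈[10,13] → 2·3 = 6.
|Patch 1∩Patch 3| = 0.
|Patch 2∩Patch 3| = 2.25.
|Patch 1∩Patch 2∩Patch 3| = 0.
|Patch 1 ∪ Patch 2 ∪ Patch 3| = 81 − 8.25 + 0 = 72.75.

72.75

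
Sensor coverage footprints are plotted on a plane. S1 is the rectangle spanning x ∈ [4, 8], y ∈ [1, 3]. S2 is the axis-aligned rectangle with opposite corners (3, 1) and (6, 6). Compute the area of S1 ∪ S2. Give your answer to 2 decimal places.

19.00

By inclusion–exclusion:
Individual areas: |S1| = 8, |S2| = 15.
|S1∩S2|: x∈[4,6], y∈[1,3] → 2·2 = 4.
|S1 ∪ S2| = 23 − 4 = 19.00.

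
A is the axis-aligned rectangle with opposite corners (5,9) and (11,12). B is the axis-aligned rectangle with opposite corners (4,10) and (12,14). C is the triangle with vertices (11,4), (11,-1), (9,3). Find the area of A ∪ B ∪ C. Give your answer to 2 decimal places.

By inclusion–exclusion:
Individual areas: |A| = 18, |B| = 32, |C| = 5.
|A∩B|: x∈[5,11], y∈[10,12] → 6·2 = 12.
|A∩C| = 0.
|B∩C| = 0.
|A∩B∩C| = 0.
|A ∪ B ∪ C| = 55 − 12 + 0 = 43.00.

43.00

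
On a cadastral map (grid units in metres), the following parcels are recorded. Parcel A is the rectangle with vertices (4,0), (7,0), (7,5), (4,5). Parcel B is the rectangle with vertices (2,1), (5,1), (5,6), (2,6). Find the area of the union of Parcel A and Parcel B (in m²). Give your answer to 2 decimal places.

26.00

By inclusion–exclusion:
Individual areas: |Parcel A| = 15, |Parcel B| = 15.
|Parcel A∩Parcel B|: x∈[4,5], y∈[1,5] → 1·4 = 4.
|Parcel A ∪ Parcel B| = 30 − 4 = 26.00.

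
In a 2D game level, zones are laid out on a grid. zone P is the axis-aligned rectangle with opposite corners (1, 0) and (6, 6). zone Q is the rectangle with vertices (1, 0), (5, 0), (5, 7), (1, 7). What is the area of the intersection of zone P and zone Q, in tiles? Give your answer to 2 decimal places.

|zone P∩zone Q|: x∈[1,5], y∈[0,6] → 4·6 = 24.

24.00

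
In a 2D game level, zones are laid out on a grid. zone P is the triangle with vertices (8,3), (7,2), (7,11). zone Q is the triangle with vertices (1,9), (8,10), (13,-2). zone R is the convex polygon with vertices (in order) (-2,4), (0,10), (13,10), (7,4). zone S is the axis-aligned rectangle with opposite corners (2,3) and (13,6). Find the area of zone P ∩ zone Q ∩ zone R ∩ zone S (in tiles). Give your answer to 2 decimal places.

1.16

The intersection is the polygon with vertices (7.778,4.778), (7,4), (7,6), (7.625,6).
By the shoelace formula its area is 1.16.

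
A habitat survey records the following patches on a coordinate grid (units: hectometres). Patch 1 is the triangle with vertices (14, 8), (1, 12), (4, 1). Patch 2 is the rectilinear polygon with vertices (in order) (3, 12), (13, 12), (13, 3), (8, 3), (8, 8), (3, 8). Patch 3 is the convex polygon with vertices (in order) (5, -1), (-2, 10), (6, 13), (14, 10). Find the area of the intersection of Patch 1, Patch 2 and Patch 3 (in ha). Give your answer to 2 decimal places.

28.69

The intersection is the polygon with vertices (8,3.8), (8,8), (3,8), (3,11.385), (12.693,8.402), (10.17,5.319).
By the shoelace formula its area is 28.69.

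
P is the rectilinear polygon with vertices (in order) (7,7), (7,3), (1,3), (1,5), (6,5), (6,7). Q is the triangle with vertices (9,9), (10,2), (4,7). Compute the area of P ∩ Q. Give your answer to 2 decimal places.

The intersection is the polygon with vertices (7,4.5), (6,5.333), (6,7), (7,7).
By the shoelace formula its area is 2.08.

2.08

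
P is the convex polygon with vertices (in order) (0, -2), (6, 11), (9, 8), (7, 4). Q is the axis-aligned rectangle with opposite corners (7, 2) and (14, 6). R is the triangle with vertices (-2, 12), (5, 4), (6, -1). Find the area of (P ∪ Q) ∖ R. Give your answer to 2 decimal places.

58.45

|P ∪ Q| = 63.5.
|(P ∪ Q) ∩ R| = 5.0508.
|(P ∪ Q) ∖ R| = 63.5 − 5.0508 = 58.45.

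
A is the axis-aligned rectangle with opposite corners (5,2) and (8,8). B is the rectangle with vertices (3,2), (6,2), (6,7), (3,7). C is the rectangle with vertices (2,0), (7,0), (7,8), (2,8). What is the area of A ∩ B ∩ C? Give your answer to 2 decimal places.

The intersection is the polygon with vertices (6,7), (6,2), (5,2), (5,7).
By the shoelace formula its area is 5.00.

5.00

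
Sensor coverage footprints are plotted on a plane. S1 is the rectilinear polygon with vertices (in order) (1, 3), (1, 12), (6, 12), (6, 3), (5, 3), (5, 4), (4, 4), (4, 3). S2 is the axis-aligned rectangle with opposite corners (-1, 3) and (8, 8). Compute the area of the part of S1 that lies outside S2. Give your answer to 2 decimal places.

20.00

|S1| = 44, |S1∩S2| = 24.
|S1 ∖ S2| = |S1| − |S1∩S2| = 44 − 24 = 20.00.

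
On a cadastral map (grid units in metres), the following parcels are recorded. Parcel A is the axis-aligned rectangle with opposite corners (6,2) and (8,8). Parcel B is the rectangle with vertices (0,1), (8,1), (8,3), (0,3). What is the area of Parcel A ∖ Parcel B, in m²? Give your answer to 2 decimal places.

10.00

|Parcel A∩Parcel B|: x∈[6,8], y∈[2,3] → 2·1 = 2.
|Parcel A| = 12.
|Parcel A ∖ Parcel B| = |Parcel A| − |Parcel A∩Parcel B| = 12 − 2 = 10.00.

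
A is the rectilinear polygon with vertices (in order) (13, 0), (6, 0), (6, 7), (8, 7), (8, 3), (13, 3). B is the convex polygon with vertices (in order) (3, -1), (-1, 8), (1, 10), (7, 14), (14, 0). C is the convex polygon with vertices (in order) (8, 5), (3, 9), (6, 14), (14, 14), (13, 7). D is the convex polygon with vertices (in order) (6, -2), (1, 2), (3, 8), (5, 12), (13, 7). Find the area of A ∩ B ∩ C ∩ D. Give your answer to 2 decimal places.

2.40

The intersection is the polygon with vertices (8,7), (8,5), (6,6.6), (6,7).
By the shoelace formula its area is 2.40.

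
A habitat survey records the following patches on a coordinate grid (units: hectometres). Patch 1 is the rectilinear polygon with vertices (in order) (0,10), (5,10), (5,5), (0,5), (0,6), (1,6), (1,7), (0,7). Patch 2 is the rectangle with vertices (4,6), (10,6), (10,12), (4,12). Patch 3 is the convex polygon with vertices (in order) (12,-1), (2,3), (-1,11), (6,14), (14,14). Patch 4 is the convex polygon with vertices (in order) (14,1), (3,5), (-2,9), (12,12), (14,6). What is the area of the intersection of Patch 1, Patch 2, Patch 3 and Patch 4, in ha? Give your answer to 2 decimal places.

4.00

The intersection is the polygon with vertices (4,6), (4,10), (5,10), (5,6).
By the shoelace formula its area is 4.00.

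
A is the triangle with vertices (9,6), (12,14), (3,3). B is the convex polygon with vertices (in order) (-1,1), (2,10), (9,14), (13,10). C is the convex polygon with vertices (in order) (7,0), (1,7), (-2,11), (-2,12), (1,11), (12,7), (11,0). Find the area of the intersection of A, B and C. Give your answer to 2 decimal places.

5.91

The intersection is the polygon with vertices (3.986,4.205), (7.586,8.605), (9.658,7.852).
By the shoelace formula its area is 5.91.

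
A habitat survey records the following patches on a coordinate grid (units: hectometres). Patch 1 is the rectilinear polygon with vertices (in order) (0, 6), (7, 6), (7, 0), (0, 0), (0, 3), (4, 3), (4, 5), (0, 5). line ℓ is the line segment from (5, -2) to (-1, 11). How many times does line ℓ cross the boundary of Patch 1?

The segment meets the boundary at (1.308,6), (1.769,5), (2.692,3), (4.077,0).

4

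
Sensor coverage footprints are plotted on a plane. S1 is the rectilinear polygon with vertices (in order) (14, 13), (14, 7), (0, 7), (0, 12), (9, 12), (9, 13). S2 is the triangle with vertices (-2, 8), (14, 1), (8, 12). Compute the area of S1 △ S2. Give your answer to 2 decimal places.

|S1| = 75, |S2| = 67, |S1∩S2| = 34.0003.
|S1 △ S2| = |S1| + |S2| − 2·|S1∩S2| = 75 + 67 − 68.0006 = 74.00.

74.00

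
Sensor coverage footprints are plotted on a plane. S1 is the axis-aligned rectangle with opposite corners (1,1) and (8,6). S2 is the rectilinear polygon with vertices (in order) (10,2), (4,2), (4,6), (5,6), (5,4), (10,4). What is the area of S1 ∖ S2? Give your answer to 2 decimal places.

|S1| = 35, |S1∩S2| = 10.
|S1 ∖ S2| = |S1| − |S1∩S2| = 35 − 10 = 25.00.

25.00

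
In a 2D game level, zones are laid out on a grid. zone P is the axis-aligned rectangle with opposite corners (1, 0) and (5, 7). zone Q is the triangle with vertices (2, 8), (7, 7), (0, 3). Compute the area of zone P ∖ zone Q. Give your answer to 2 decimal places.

|zone P| = 28, |zone P∩zone Q| = 8.6929.
|zone P ∖ zone Q| = |zone P| − |zone P∩zone Q| = 28 − 8.6929 = 19.31.

19.31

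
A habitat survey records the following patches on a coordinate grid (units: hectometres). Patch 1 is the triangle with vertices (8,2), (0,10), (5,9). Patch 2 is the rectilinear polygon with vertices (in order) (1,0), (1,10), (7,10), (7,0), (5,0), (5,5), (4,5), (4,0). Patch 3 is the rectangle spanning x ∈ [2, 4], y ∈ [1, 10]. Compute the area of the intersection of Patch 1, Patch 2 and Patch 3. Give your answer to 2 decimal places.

4.80

The intersection is the polygon with vertices (2,8), (2,9.6), (4,9.2), (4,6).
By the shoelace formula its area is 4.80.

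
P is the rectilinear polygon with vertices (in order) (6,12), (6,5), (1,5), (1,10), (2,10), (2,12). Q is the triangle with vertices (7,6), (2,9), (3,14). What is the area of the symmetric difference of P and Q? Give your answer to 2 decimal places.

23.20

|P| = 33, |Q| = 14, |P∩Q| = 11.9.
|P △ Q| = |P| + |Q| − 2·|P∩Q| = 33 + 14 − 23.8 = 23.20.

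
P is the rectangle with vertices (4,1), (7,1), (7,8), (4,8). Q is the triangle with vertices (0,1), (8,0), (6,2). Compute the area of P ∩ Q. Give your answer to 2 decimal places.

The intersection is the polygon with vertices (4,1), (4,1.667), (6,2), (7,1).
By the shoelace formula its area is 2.17.

2.17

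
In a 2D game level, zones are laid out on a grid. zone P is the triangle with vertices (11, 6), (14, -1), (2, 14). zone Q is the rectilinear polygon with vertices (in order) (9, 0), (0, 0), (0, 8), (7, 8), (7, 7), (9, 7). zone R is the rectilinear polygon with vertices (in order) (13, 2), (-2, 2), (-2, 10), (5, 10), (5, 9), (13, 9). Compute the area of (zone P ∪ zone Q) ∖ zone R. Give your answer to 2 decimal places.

|zone P ∪ zone Q| = 88.25.
|(zone P ∪ zone Q) ∩ zone R| = 64.5161.
|(zone P ∪ zone Q) ∖ zone R| = 88.25 − 64.5161 = 23.73.

23.73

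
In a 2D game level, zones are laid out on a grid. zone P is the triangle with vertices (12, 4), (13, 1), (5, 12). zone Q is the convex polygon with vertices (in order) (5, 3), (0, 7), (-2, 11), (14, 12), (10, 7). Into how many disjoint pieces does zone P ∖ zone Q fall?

zone P ∖ zone Q splits into 2 disjoint pieces (area 4.2751, area 0.0212).

2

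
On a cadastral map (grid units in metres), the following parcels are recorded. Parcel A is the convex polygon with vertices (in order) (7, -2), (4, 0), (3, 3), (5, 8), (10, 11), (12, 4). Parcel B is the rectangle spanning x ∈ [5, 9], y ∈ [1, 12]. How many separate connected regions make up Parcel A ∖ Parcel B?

Parcel A ∖ Parcel B is a single connected region.

1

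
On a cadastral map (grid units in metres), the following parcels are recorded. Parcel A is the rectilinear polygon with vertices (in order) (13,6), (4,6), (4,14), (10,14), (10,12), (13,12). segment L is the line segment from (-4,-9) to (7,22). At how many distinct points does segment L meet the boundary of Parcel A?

2

The segment meets the boundary at (4.161,14), (4,13.545).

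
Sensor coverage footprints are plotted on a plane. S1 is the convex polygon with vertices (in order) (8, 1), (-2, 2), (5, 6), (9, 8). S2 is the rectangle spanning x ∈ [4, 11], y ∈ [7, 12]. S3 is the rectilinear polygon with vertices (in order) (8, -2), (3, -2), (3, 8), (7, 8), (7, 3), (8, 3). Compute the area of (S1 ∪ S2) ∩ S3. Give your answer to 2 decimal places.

23.61

|S1 ∪ S2| = 70.5714.
|(S1 ∪ S2) ∩ S3| = 23.61.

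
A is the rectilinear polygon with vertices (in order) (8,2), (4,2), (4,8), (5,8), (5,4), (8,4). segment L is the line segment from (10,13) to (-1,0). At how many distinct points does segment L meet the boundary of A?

The segment meets the boundary at (4,5.909), (5,7.091).

2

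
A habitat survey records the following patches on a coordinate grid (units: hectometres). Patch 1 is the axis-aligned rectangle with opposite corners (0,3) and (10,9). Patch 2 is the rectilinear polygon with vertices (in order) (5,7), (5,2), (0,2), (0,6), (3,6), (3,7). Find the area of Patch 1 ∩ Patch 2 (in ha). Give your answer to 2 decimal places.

The intersection is the polygon with vertices (0,6), (3,6), (3,7), (5,7), (5,3), (0,3).
By the shoelace formula its area is 17.00.

17.00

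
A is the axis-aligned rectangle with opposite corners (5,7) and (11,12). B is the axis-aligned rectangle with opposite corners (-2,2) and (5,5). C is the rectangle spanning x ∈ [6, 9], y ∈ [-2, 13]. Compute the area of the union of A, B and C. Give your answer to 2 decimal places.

81.00

By inclusion–exclusion:
Individual areas: |A| = 30, |B| = 21, |C| = 45.
|A∩B| = 0 (no overlap).
|A∩C|: x∈[6,9], y∈[7,12] → 3·5 = 15.
|B∩C| = 0 (no overlap).
|A∩B∩C| = 0.
|A ∪ B ∪ C| = 96 − 15 + 0 = 81.00.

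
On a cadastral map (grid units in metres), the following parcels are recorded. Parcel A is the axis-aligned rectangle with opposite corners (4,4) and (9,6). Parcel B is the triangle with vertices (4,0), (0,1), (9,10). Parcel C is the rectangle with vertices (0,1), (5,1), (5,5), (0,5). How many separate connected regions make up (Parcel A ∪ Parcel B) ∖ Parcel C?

(Parcel A ∪ Parcel B) ∖ Parcel C splits into 2 disjoint pieces (area 14, area 2.25).

2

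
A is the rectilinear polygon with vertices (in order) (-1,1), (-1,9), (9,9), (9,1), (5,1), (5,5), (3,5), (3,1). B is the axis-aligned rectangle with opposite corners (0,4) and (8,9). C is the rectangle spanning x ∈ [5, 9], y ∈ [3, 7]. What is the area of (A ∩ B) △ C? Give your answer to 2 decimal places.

36.00

|A ∩ B| = 38.
|(A ∩ B) ∩ C| = 9.
|(A ∩ B) △ C| = 38 + 16 − 18 = 36.00.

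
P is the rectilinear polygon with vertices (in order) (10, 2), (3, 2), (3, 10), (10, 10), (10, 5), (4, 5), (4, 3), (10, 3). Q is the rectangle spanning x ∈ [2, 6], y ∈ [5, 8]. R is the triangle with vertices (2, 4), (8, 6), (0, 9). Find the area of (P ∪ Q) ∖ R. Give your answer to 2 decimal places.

35.33

|P ∪ Q| = 47.
|(P ∪ Q) ∩ R| = 11.6667.
|(P ∪ Q) ∖ R| = 47 − 11.6667 = 35.33.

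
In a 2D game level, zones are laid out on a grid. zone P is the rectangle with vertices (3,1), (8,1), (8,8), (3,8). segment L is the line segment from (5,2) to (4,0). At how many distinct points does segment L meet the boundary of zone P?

1

The segment meets the boundary at (4.5,1).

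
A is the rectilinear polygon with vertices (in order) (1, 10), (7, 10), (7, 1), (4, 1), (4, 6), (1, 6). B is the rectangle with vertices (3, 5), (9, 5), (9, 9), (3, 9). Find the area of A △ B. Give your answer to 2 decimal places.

|A| = 39, |B| = 24, |A∩B| = 15.
|A △ B| = |A| + |B| − 2·|A∩B| = 39 + 24 − 30 = 33.00.

33.00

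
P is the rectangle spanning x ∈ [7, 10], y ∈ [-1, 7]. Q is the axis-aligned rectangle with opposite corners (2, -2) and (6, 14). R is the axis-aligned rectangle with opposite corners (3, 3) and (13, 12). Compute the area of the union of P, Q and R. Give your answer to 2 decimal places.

By inclusion–exclusion:
Individual areas: |P| = 24, |Q| = 64, |R| = 90.
|P∩Q| = 0 (no overlap).
|P∩R|: x∈[7,10], y∈[3,7] → 3·4 = 12.
|Q∩R|: x∈[3,6], y∈[3,12] → 3·9 = 27.
|P∩Q∩R| = 0.
|P ∪ Q ∪ R| = 178 − 39 + 0 = 139.00.

139.00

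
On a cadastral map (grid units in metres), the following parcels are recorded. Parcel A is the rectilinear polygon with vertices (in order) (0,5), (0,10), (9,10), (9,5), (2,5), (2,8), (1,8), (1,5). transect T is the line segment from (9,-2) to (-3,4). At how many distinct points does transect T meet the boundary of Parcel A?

The segment lies entirely outside Parcel A and never meets its boundary.

0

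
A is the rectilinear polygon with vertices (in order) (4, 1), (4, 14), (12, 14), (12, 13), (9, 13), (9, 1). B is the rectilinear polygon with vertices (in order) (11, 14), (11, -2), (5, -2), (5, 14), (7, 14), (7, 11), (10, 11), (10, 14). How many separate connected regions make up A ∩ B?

A ∩ B splits into 2 disjoint pieces (area 46, area 1).

2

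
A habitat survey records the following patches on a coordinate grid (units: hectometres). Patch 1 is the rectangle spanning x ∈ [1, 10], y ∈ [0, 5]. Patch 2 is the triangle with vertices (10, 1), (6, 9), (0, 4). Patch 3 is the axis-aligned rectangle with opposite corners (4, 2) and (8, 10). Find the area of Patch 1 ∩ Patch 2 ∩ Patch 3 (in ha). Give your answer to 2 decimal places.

The intersection is the polygon with vertices (4,2.8), (4,5), (8,5), (8,2), (6.667,2).
By the shoelace formula its area is 10.93.

10.93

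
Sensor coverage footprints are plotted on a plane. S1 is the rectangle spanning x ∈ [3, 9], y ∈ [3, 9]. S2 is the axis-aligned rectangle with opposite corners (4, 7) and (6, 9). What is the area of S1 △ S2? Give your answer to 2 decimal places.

|S1∩S2|: x∈[4,6], y∈[7,9] → 2·2 = 4.
|S1 △ S2| = |S1| + |S2| − 2·|S1∩S2| = 36 + 4 − 8 = 32.00.

32.00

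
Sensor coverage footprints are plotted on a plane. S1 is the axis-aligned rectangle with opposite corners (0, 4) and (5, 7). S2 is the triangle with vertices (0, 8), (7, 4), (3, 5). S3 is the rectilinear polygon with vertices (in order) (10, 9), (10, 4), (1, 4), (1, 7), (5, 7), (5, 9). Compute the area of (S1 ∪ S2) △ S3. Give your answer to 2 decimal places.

|S1 ∪ S2| = 16.0179.
|(S1 ∪ S2) ∩ S3| = 12.6429.
|(S1 ∪ S2) △ S3| = 16.0179 + 37 − 25.2857 = 27.73.

27.73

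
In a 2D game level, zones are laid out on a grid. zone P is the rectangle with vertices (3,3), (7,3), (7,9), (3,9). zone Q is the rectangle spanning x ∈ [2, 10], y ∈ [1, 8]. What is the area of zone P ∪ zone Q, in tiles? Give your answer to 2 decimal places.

By inclusion–exclusion:
Individual areas: |zone P| = 24, |zone Q| = 56.
|zone P∩zone Q|: x∈[3,7], y∈[3,8] → 4·5 = 20.
|zone P ∪ zone Q| = 80 − 20 = 60.00.

60.00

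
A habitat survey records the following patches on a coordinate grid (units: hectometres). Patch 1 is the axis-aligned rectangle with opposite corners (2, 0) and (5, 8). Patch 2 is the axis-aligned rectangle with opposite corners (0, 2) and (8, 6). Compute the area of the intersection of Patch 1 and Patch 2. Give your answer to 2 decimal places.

12.00

|Patch 1∩Patch 2|: x∈[2,5], y∈[2,6] → 3·4 = 12.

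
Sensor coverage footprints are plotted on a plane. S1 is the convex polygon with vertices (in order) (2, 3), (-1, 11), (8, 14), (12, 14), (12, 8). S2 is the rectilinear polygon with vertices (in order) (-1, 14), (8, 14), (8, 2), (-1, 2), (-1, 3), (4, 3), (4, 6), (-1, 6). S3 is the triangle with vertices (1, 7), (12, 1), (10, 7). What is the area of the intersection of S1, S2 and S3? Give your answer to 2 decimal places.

The intersection is the polygon with vertices (8,6), (5.304,4.652), (4,5.364), (4,6), (2.833,6), (1,7), (8,7).
By the shoelace formula its area is 9.19.

9.19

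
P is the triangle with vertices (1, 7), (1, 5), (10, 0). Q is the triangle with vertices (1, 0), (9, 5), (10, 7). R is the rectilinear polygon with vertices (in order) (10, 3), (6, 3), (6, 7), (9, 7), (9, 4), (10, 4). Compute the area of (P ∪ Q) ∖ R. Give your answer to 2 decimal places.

|P ∪ Q| = 13.9979.
|(P ∪ Q) ∩ R| = 2.9871.
|(P ∪ Q) ∖ R| = 13.9979 − 2.9871 = 11.01.

11.01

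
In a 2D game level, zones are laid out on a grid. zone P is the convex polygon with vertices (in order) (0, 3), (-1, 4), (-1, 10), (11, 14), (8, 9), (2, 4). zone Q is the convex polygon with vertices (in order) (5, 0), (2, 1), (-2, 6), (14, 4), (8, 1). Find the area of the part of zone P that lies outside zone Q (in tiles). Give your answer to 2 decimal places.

52.96

|zone P| = 60, |zone P∩zone Q| = 7.04.
|zone P ∖ zone Q| = |zone P| − |zone P∩zone Q| = 60 − 7.04 = 52.96.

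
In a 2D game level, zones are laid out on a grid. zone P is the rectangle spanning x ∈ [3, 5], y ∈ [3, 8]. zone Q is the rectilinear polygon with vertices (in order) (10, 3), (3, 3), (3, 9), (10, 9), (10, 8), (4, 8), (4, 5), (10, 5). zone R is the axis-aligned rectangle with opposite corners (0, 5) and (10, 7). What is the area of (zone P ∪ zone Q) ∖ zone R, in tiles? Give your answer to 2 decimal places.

23.00

|zone P ∪ zone Q| = 27.
|(zone P ∪ zone Q) ∩ zone R| = 4.
|(zone P ∪ zone Q) ∖ zone R| = 27 − 4 = 23.00.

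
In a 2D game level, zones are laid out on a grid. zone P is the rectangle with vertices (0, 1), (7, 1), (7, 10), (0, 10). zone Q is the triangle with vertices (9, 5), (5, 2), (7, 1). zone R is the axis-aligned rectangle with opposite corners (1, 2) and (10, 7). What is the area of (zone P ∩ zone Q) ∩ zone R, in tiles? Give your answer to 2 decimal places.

The region (zone P ∩ zone Q) ∩ zone R is the polygon with vertices (7,3.5), (7,2), (5,2).
By the shoelace formula its area is 1.50.

1.50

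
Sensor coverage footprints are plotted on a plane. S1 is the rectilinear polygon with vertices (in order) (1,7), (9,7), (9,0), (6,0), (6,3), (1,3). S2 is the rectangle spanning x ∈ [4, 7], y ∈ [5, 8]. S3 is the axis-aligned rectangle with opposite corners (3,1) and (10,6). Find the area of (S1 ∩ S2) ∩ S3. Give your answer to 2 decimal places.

3.00

The region (S1 ∩ S2) ∩ S3 is the polygon with vertices (7,5), (4,5), (4,6), (7,6).
By the shoelace formula its area is 3.00.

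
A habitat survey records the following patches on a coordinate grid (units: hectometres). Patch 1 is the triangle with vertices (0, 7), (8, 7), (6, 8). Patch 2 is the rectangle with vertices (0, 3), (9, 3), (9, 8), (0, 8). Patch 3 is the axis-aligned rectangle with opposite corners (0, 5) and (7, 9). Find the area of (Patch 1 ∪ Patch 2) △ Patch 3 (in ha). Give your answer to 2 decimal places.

|Patch 1 ∪ Patch 2| = 45.
|(Patch 1 ∪ Patch 2) ∩ Patch 3| = 21.
|(Patch 1 ∪ Patch 2) △ Patch 3| = 45 + 28 − 42 = 31.00.

31.00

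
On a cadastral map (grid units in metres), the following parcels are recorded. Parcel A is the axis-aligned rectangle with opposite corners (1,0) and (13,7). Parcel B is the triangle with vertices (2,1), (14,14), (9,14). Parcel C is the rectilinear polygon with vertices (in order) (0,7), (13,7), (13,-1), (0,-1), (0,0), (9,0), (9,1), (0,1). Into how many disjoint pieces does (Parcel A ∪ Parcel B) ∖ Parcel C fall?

(Parcel A ∪ Parcel B) ∖ Parcel C splits into 2 disjoint pieces (area 8, area 25.5769).

2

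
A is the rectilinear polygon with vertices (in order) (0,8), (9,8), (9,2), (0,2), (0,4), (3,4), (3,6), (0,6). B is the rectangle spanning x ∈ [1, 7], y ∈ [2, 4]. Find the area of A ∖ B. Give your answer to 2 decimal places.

|A| = 48, |A∩B| = 12.
|A ∖ B| = |A| − |A∩B| = 48 − 12 = 36.00.

36.00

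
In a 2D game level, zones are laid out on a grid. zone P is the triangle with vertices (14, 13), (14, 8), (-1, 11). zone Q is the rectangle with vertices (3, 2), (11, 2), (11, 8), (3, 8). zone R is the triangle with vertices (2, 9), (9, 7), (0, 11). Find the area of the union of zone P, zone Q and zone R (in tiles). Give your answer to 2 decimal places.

89.82

By inclusion–exclusion:
Individual areas: |zone P| = 37.5, |zone Q| = 48, |zone R| = 5.
|zone P∩zone Q| = 0.
|zone P∩zone R| = 0.0568.
|zone Q∩zone R| = 0.625.
|zone P∩zone Q∩zone R| = 0.
|zone P ∪ zone Q ∪ zone R| = 90.5 − 0.6818 + 0 = 89.82.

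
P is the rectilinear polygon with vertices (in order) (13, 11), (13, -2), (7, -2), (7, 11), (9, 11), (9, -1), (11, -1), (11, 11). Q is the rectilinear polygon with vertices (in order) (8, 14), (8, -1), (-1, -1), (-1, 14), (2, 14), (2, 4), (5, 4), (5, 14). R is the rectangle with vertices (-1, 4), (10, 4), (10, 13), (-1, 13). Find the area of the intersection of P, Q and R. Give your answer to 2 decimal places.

The intersection is the polygon with vertices (8,11), (8,4), (7,4), (7,11).
By the shoelace formula its area is 7.00.

7.00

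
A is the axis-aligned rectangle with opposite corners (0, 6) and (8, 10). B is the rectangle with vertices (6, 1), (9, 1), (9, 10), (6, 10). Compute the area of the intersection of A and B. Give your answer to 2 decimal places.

8.00

|A∩B|: x∈[6,8], y∈[6,10] → 2·4 = 8.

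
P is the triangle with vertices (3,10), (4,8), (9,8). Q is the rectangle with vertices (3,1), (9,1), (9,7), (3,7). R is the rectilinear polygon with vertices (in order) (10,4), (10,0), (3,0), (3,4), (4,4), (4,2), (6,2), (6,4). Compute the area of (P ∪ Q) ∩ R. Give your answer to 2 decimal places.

14.00

The region (P ∪ Q) ∩ R is the polygon with vertices (9,1), (3,1), (3,4), (4,4), (4,2), (6,2), (6,4), (9,4).
By the shoelace formula its area is 14.00.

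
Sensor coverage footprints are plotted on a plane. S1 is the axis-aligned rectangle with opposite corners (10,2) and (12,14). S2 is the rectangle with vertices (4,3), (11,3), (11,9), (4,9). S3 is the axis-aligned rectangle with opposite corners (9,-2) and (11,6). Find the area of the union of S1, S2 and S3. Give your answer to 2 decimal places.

69.00

By inclusion–exclusion:
Individual areas: |S1| = 24, |S2| = 42, |S3| = 16.
|S1∩S2|: x∈[10,11], y∈[3,9] → 1·6 = 6.
|S1∩S3|: x∈[10,11], y∈[2,6] → 1·4 = 4.
|S2∩S3|: x∈[9,11], y∈[3,6] → 2·3 = 6.
|S1∩S2∩S3| = 3.
|S1 ∪ S2 ∪ S3| = 82 − 16 + 3 = 69.00.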